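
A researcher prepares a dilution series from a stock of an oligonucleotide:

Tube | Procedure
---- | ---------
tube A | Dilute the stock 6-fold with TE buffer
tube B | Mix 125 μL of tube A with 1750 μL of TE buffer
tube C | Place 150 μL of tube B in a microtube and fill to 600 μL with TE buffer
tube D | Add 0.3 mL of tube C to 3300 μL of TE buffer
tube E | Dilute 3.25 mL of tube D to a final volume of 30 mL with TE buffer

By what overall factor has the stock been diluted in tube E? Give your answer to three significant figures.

3.99 × 10^4

Step 1: 6-fold → factor 6
Step 2: 125 μL + 1750 μL = 1875 μL total → factor 1875/125 = 15
Step 3: 150 μL brought to 600 μL → factor 600/150 = 4
Step 4: 0.3 mL + 3300 μL = 3.6 mL total → factor 3.6/0.3 = 12
Step 5: 3.25 mL brought to 30 mL → factor 30/3.25 = 9.2308
Overall dilution factor = 6 × 15 × 4 × 12 × 9.2308 = 39877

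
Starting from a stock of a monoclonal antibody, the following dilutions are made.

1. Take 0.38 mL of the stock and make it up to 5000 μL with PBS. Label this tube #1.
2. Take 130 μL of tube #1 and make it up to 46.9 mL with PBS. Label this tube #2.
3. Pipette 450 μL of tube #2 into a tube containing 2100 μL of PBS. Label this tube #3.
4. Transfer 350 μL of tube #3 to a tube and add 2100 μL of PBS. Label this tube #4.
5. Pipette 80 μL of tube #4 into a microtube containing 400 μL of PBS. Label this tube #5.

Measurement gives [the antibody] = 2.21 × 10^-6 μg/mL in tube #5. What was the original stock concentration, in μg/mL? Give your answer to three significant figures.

2.50 μg/mL

Step 1: 0.38 mL brought to 5000 μL → factor 5/0.38 = 13.158
Step 2: 130 μL brought to 46.9 mL → factor 46900/130 = 360.77
Step 3: 450 μL + 2100 μL = 2550 μL total → factor 2550/450 = 5.6667
Step 4: 350 μL + 2100 μL = 2450 μL total → factor 2450/350 = 7
Step 5: 80 μL + 400 μL = 480 μL total → factor 480/80 = 6
Overall dilution factor = 13.158 × 360.77 × 5.6667 × 7 × 6 = 1.1298 × 10^6
Stock = 2.21 × 10^-6 μg/mL × 1.1298 × 10^6 = 2.50 μg/mL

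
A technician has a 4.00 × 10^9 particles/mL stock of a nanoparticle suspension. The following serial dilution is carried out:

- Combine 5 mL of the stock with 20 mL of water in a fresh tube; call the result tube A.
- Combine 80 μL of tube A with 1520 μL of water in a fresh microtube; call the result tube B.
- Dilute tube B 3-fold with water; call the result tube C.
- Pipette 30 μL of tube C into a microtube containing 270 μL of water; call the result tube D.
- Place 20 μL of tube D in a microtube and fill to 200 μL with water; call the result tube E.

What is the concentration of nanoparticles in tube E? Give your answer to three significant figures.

1.33 × 10^5 particles/mL

Step 1: 5 mL + 20 mL = 25 mL total → factor 25/5 = 5
Step 2: 80 μL + 1520 μL = 1600 μL total → factor 1600/80 = 20
Step 3: 3-fold → factor 3
Step 4: 30 μL + 270 μL = 300 μL total → factor 300/30 = 10
Step 5: 20 μL brought to 200 μL → factor 200/20 = 10
Overall dilution factor = 5 × 20 × 3 × 10 × 10 = 30000
Final = 4.00 × 10^9 particles/mL / 30000 = 1.33 × 10^5 particles/mL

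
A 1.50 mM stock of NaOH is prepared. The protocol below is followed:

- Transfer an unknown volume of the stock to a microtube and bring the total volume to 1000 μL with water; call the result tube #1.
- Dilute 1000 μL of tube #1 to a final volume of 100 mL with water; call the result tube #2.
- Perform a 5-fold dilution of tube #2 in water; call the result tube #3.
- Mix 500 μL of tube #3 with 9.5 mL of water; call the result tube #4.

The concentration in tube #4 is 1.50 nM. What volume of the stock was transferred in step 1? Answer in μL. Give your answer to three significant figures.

10.0 μL

Step 1: v brought to 1000 μL → factor = 1000 μL/v
Step 2: 1000 μL brought to 100 mL → factor 1 × 10^5/1000 = 100
Step 3: 5-fold → factor 5
Step 4: 500 μL + 9.5 mL = 10000 μL total → factor 10000/500 = 20
Product of known-step factors = 10000
Overall factor = 1.50 mM / (1.50 nM) = 1 × 10^6
Step-1 factor = 1 × 10^6 / 10000 = 100
v = 1000 μL / 100 = 10.0 μL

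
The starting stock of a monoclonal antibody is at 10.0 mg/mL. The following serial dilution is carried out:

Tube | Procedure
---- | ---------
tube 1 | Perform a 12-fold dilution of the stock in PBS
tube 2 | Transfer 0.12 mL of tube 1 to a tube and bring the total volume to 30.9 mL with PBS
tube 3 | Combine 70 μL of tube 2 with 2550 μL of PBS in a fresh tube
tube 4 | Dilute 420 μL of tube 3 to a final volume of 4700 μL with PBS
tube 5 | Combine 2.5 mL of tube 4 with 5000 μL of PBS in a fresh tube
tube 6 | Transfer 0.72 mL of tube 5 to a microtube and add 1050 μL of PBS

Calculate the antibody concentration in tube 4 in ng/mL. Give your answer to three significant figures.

Step 1: 12-fold → factor 12
Step 2: 0.12 mL brought to 30.9 mL → factor 30.9/0.12 = 257.5
Step 3: 70 μL + 2550 μL = 2620 μL total → factor 2620/70 = 37.429
Step 4: 420 μL brought to 4700 μL → factor 4700/420 = 11.19
Dilution factor through tube 4 = 12 × 257.5 × 37.429 × 11.19 = 1.2942 × 10^6
[tube 4] = 10.0 mg/mL / 1.2942 × 10^6 = 7.727 × 10^-6 mg/mL = 7.73 ng/mL

7.73 ng/mL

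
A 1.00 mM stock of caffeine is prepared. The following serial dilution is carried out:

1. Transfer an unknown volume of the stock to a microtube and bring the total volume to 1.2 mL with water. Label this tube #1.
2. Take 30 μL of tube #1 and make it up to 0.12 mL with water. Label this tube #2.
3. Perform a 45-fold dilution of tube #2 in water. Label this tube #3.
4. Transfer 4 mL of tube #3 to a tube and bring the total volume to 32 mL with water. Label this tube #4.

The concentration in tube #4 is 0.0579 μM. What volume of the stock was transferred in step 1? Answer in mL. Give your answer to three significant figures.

Step 1: v brought to 1.2 mL → factor = 1.2 mL/v
Step 2: 30 μL brought to 0.12 mL → factor 120/30 = 4
Step 3: 45-fold → factor 45
Step 4: 4 mL brought to 32 mL → factor 32/4 = 8
Product of known-step factors = 1440
Overall factor = 1.00 mM / (0.0579 μM) = 17271
Step-1 factor = 17271 / 1440 = 11.994
v = 1.2 mL / 11.994 = 0.100 mL

0.100 mL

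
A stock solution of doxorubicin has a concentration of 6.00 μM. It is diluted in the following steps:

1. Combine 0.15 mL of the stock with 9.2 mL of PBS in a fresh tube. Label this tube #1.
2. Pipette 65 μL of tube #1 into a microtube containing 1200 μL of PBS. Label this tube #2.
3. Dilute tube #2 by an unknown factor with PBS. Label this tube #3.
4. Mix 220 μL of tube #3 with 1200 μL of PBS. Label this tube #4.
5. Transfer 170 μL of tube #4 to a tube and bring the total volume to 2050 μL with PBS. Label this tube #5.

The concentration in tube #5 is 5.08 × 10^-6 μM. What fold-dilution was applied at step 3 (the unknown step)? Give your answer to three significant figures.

12.5-fold

Step 1: 0.15 mL + 9.2 mL = 9.35 mL total → factor 9.35/0.15 = 62.333
Step 2: 65 μL + 1200 μL = 1265 μL total → factor 1265/65 = 19.462
Step 3: unknown factor x
Step 4: 220 μL + 1200 μL = 1420 μL total → factor 1420/220 = 6.4545
Step 5: 170 μL brought to 2050 μL → factor 2050/170 = 12.059
Product of known-step factors = 94421
Overall factor = 6.00 μM / (5.08 × 10^-6 μM) = 1.1811 × 10^6
x = 1.1811 × 10^6 / 94421 = 12.5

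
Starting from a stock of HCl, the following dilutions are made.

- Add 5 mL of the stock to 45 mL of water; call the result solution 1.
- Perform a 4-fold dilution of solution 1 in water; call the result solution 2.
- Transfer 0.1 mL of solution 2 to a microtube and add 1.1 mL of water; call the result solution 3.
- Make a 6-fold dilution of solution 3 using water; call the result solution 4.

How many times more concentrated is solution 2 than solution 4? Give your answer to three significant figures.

Step 1: 5 mL + 45 mL = 50 mL total → factor 50/5 = 10
Step 2: 4-fold → factor 4
Step 3: 0.1 mL + 1.1 mL = 1.2 mL total → factor 1.2/0.1 = 12
Step 4: 6-fold → factor 6
Dilution factor to solution 2 = 40; to solution 4 = 2880
[solution 2]/[solution 4] = (factor to solution 4)/(factor to solution 2) = 2880/40 = 72.0

72.0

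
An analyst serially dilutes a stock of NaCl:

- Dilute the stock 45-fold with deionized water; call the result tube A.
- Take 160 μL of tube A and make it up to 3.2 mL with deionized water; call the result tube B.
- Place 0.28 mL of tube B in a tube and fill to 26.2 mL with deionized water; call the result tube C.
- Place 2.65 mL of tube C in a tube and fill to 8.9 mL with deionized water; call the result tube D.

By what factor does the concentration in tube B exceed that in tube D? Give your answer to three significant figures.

Step 1: 45-fold → factor 45
Step 2: 160 μL brought to 3.2 mL → factor 3200/160 = 20
Step 3: 0.28 mL brought to 26.2 mL → factor 26.2/0.28 = 93.571
Step 4: 2.65 mL brought to 8.9 mL → factor 8.9/2.65 = 3.3585
Dilution factor to tube B = 900; to tube D = 2.8283 × 10^5
[tube B]/[tube D] = (factor to tube D)/(factor to tube B) = 2.8283 × 10^5/900 = 314

314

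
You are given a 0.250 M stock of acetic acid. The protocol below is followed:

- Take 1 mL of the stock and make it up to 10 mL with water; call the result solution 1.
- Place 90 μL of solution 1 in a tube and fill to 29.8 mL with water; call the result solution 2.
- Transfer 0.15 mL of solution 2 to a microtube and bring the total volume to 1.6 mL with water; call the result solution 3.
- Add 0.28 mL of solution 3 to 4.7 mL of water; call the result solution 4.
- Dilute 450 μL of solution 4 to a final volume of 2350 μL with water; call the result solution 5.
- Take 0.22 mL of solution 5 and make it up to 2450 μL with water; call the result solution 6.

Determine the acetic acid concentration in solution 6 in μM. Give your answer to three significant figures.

Step 1: 1 mL brought to 10 mL → factor 10/1 = 10
Step 2: 90 μL brought to 29.8 mL → factor 29800/90 = 331.11
Step 3: 0.15 mL brought to 1.6 mL → factor 1.6/0.15 = 10.667
Step 4: 0.28 mL + 4.7 mL = 4.98 mL total → factor 4.98/0.28 = 17.786
Step 5: 450 μL brought to 2350 μL → factor 2350/450 = 5.2222
Step 6: 0.22 mL brought to 2450 μL → factor 2.45/0.22 = 11.136
Overall dilution factor = 10 × 331.11 × 10.667 × 17.786 × 5.2222 × 11.136 = 3.6532 × 10^7
Final = 0.250 M / 3.6532 × 10^7 = 6.843 × 10^-9 M = 0.00684 μM

0.00684 μM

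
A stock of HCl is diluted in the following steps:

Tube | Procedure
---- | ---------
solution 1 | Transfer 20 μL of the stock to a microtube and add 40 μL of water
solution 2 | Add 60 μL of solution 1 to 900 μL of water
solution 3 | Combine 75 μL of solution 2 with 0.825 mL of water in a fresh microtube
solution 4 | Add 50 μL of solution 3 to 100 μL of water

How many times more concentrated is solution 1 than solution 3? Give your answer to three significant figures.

Step 1: 20 μL + 40 μL = 60 μL total → factor 60/20 = 3
Step 2: 60 μL + 900 μL = 960 μL total → factor 960/60 = 16
Step 3: 75 μL + 0.825 mL = 900 μL total → factor 900/75 = 12
Dilution factor to solution 1 = 3; to solution 3 = 576
[solution 1]/[solution 3] = (factor to solution 3)/(factor to solution 1) = 576/3 = 192

192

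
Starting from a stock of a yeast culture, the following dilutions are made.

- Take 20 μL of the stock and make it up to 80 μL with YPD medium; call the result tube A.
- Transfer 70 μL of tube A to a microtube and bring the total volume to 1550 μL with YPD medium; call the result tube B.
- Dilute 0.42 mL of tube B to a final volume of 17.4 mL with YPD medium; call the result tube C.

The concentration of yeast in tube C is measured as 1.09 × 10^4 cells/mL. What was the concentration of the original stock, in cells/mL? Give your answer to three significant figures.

Step 1: 20 μL brought to 80 μL → factor 80/20 = 4
Step 2: 70 μL brought to 1550 μL → factor 1550/70 = 22.143
Step 3: 0.42 mL brought to 17.4 mL → factor 17.4/0.42 = 41.429
Overall dilution factor = 4 × 22.143 × 41.429 = 3669.4
Stock = 1.09 × 10^4 cells/mL × 3669.4 = 4.00 × 10^7 cells/mL

4.00 × 10^7 cells/mL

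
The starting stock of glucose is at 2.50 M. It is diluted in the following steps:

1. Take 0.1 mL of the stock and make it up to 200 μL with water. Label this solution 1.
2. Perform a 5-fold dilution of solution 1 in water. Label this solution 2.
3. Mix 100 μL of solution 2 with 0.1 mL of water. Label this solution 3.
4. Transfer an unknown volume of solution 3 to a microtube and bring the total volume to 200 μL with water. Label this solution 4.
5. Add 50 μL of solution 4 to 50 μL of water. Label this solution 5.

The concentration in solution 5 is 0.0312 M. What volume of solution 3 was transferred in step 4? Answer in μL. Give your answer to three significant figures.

Step 1: 0.1 mL brought to 200 μL → factor 0.2/0.1 = 2
Step 2: 5-fold → factor 5
Step 3: 100 μL + 0.1 mL = 200 μL total → factor 200/100 = 2
Step 4: v brought to 200 μL → factor = 200 μL/v
Step 5: 50 μL + 50 μL = 100 μL total → factor 100/50 = 2
Product of known-step factors = 40
Overall factor = 2.50 M / (0.0312 M) = 80.128
Step-4 factor = 80.128 / 40 = 2.0032
v = 200 μL / 2.0032 = 99.8 μL

99.8 μL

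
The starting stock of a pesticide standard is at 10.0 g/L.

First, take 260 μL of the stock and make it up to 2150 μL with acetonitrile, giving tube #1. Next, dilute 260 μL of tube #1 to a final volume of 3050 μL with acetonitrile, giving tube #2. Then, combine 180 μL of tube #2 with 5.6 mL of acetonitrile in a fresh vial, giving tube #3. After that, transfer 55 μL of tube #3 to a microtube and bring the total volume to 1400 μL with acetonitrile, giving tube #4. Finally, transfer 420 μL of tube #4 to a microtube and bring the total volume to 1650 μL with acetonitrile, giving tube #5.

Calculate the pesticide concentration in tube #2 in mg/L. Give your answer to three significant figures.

103 mg/L

Step 1: 260 μL brought to 2150 μL → factor 2150/260 = 8.2692
Step 2: 260 μL brought to 3050 μL → factor 3050/260 = 11.731
Dilution factor through tube #2 = 8.2692 × 11.731 = 97.004
[tube #2] = 10.0 g/L / 97.004 = 0.1031 g/L = 103 mg/L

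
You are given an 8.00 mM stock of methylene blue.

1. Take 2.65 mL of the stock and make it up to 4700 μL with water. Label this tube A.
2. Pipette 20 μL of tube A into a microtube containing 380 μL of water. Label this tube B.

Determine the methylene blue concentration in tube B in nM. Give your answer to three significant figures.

Step 1: 2.65 mL brought to 4700 μL → factor 4.7/2.65 = 1.7736
Step 2: 20 μL + 380 μL = 400 μL total → factor 400/20 = 20
Overall dilution factor = 1.7736 × 20 = 35.472
Final = 8.00 mM / 35.472 = 0.2255 mM = 2.26 × 10^5 nM

2.26 × 10^5 nM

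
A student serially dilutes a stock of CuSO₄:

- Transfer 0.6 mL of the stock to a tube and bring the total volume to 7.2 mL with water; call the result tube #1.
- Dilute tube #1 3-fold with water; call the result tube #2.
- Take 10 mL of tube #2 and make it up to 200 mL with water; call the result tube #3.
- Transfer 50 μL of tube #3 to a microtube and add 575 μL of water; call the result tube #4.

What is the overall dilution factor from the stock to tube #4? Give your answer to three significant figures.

Step 1: 0.6 mL brought to 7.2 mL → factor 7.2/0.6 = 12
Step 2: 3-fold → factor 3
Step 3: 10 mL brought to 200 mL → factor 200/10 = 20
Step 4: 50 μL + 575 μL = 625 μL total → factor 625/50 = 12.5
Overall dilution factor = 12 × 3 × 20 × 12.5 = 9000

9.00 × 10^3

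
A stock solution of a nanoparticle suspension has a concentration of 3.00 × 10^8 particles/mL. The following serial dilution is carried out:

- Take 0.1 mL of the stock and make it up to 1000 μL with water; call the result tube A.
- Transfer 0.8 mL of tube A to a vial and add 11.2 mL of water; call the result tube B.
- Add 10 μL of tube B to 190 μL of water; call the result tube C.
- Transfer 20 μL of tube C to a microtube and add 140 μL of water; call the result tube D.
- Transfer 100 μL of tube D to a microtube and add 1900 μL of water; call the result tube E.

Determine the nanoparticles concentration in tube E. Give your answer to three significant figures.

625 particles/mL

Step 1: 0.1 mL brought to 1000 μL → factor 1/0.1 = 10
Step 2: 0.8 mL + 11.2 mL = 12 mL total → factor 12/0.8 = 15
Step 3: 10 μL + 190 μL = 200 μL total → factor 200/10 = 20
Step 4: 20 μL + 140 μL = 160 μL total → factor 160/20 = 8
Step 5: 100 μL + 1900 μL = 2000 μL total → factor 2000/100 = 20
Overall dilution factor = 10 × 15 × 20 × 8 × 20 = 4.8 × 10^5
Final = 3.00 × 10^8 particles/mL / 4.8 × 10^5 = 625 particles/mL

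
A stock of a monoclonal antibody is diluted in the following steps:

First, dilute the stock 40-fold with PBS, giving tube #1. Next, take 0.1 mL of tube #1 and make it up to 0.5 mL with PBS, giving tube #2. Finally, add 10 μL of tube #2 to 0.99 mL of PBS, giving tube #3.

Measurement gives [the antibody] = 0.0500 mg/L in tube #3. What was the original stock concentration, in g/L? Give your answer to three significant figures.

1.00 g/L

Step 1: 40-fold → factor 40
Step 2: 0.1 mL brought to 0.5 mL → factor 0.5/0.1 = 5
Step 3: 10 μL + 0.99 mL = 1000 μL total → factor 1000/10 = 100
Overall dilution factor = 40 × 5 × 100 = 20000
Stock = 0.0500 mg/L × 20000 = 1000 mg/L = 1.00 g/L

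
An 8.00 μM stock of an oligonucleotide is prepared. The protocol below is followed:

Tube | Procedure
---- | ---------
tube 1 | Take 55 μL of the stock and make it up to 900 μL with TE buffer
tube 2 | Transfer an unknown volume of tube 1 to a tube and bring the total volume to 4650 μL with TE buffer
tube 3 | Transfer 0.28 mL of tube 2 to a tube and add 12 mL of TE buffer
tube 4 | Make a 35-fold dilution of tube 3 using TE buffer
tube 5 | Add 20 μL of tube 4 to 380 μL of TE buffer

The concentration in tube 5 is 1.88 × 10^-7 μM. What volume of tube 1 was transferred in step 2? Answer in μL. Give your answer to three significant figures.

54.9 μL

Step 1: 55 μL brought to 900 μL → factor 900/55 = 16.364
Step 2: v brought to 4650 μL → factor = 4650 μL/v
Step 3: 0.28 mL + 12 mL = 12.28 mL total → factor 12.28/0.28 = 43.857
Step 4: 35-fold → factor 35
Step 5: 20 μL + 380 μL = 400 μL total → factor 400/20 = 20
Product of known-step factors = 5.0236 × 10^5
Overall factor = 8.00 μM / (1.88 × 10^-7 μM) = 4.2553 × 10^7
Step-2 factor = 4.2553 × 10^7 / 5.0236 × 10^5 = 84.706
v = 4650 μL / 84.706 = 54.9 μL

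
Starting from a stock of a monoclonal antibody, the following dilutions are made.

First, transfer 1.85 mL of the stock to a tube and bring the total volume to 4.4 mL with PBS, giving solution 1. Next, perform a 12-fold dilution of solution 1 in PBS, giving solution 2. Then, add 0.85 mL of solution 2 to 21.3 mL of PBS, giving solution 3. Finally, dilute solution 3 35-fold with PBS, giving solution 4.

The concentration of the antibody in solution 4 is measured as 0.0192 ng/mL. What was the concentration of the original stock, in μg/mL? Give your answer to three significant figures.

Step 1: 1.85 mL brought to 4.4 mL → factor 4.4/1.85 = 2.3784
Step 2: 12-fold → factor 12
Step 3: 0.85 mL + 21.3 mL = 22.15 mL total → factor 22.15/0.85 = 26.059
Step 4: 35-fold → factor 35
Overall dilution factor = 2.3784 × 12 × 26.059 × 35 = 26031
Stock = 0.0192 ng/mL × 26031 = 499.8 ng/mL = 0.500 μg/mL

0.500 μg/mL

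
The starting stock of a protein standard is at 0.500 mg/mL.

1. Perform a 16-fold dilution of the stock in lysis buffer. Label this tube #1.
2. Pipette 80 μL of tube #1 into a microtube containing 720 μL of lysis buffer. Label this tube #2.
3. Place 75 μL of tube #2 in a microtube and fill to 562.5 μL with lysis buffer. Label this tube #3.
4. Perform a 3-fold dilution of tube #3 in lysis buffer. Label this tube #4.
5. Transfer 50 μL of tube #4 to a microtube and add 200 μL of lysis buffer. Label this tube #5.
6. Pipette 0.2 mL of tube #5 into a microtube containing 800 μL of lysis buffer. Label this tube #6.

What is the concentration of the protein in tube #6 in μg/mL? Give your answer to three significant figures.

Step 1: 16-fold → factor 16
Step 2: 80 μL + 720 μL = 800 μL total → factor 800/80 = 10
Step 3: 75 μL brought to 562.5 μL → factor 562.5/75 = 7.5
Step 4: 3-fold → factor 3
Step 5: 50 μL + 200 μL = 250 μL total → factor 250/50 = 5
Step 6: 0.2 mL + 800 μL = 1 mL total → factor 1/0.2 = 5
Overall dilution factor = 16 × 10 × 7.5 × 3 × 5 × 5 = 90000
Final = 0.500 mg/mL / 90000 = 5.556 × 10^-6 mg/mL = 0.00556 μg/mL

0.00556 μg/mL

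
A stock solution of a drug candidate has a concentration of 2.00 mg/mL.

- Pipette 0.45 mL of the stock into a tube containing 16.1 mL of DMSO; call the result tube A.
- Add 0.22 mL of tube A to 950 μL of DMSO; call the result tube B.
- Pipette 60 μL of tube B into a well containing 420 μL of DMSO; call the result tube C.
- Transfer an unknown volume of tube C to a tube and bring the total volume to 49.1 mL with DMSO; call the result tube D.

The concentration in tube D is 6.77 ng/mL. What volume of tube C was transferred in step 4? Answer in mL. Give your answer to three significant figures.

0.260 mL

Step 1: 0.45 mL + 16.1 mL = 16.55 mL total → factor 16.55/0.45 = 36.778
Step 2: 0.22 mL + 950 μL = 1.17 mL total → factor 1.17/0.22 = 5.3182
Step 3: 60 μL + 420 μL = 480 μL total → factor 480/60 = 8
Step 4: v brought to 49.1 mL → factor = 49.1 mL/v
Product of known-step factors = 1564.7
Overall factor = 2.00 mg/mL / (6.77 ng/mL) = 2.9542 × 10^5
Step-4 factor = 2.9542 × 10^5 / 1564.7 = 188.8
v = 49.1 mL / 188.8 = 0.260 mL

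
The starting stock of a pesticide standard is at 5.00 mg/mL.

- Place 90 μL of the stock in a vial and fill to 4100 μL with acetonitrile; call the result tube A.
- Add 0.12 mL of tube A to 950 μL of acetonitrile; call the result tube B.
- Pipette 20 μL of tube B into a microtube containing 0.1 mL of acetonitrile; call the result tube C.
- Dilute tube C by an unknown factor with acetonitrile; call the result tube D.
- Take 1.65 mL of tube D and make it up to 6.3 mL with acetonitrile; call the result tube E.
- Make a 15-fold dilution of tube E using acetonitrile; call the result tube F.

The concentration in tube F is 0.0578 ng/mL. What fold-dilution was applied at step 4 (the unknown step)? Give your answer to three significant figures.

620-fold

Step 1: 90 μL brought to 4100 μL → factor 4100/90 = 45.556
Step 2: 0.12 mL + 950 μL = 1.07 mL total → factor 1.07/0.12 = 8.9167
Step 3: 20 μL + 0.1 mL = 120 μL total → factor 120/20 = 6
Step 4: unknown factor x
Step 5: 1.65 mL brought to 6.3 mL → factor 6.3/1.65 = 3.8182
Step 6: 15-fold → factor 15
Product of known-step factors = 1.3959 × 10^5
Overall factor = 5.00 mg/mL / (0.0578 ng/mL) = 8.6505 × 10^7
x = 8.6505 × 10^7 / 1.3959 × 10^5 = 620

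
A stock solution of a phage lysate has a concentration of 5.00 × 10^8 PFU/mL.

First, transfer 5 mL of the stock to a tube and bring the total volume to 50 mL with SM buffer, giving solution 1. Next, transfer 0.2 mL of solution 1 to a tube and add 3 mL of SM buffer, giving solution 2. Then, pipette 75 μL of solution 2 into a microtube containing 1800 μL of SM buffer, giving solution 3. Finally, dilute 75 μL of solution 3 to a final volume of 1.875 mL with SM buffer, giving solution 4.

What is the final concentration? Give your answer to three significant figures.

5.00 × 10^3 PFU/mL

Step 1: 5 mL brought to 50 mL → factor 50/5 = 10
Step 2: 0.2 mL + 3 mL = 3.2 mL total → factor 3.2/0.2 = 16
Step 3: 75 μL + 1800 μL = 1875 μL total → factor 1875/75 = 25
Step 4: 75 μL brought to 1.875 mL → factor 1875/75 = 25
Overall dilution factor = 10 × 16 × 25 × 25 = 1 × 10^5
Final = 5.00 × 10^8 PFU/mL / 1 × 10^5 = 5.00 × 10^3 PFU/mL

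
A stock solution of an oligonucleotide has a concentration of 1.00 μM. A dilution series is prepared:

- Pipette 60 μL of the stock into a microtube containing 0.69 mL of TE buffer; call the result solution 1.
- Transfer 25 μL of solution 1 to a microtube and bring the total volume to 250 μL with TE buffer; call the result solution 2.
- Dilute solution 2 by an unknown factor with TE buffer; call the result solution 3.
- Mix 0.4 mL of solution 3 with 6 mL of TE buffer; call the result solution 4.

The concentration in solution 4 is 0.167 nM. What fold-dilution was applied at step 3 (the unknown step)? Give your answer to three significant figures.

Step 1: 60 μL + 0.69 mL = 750 μL total → factor 750/60 = 12.5
Step 2: 25 μL brought to 250 μL → factor 250/25 = 10
Step 3: unknown factor x
Step 4: 0.4 mL + 6 mL = 6.4 mL total → factor 6.4/0.4 = 16
Product of known-step factors = 2000
Overall factor = 1.00 μM / (0.167 nM) = 5988
x = 5988 / 2000 = 2.99

2.99-fold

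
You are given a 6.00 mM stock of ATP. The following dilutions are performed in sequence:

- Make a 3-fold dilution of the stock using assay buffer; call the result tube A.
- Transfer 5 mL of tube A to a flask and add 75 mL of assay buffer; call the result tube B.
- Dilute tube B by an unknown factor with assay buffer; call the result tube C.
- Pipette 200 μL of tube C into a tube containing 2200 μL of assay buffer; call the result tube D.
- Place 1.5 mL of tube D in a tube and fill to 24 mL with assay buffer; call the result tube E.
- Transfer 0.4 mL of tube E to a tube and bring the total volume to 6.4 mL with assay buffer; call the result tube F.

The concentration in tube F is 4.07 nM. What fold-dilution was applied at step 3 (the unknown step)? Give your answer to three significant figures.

10.0-fold

Step 1: 3-fold → factor 3
Step 2: 5 mL + 75 mL = 80 mL total → factor 80/5 = 16
Step 3: unknown factor x
Step 4: 200 μL + 2200 μL = 2400 μL total → factor 2400/200 = 12
Step 5: 1.5 mL brought to 24 mL → factor 24/1.5 = 16
Step 6: 0.4 mL brought to 6.4 mL → factor 6.4/0.4 = 16
Product of known-step factors = 1.4746 × 10^5
Overall factor = 6.00 mM / (4.07 nM) = 1.4742 × 10^6
x = 1.4742 × 10^6 / 1.4746 × 10^5 = 10.0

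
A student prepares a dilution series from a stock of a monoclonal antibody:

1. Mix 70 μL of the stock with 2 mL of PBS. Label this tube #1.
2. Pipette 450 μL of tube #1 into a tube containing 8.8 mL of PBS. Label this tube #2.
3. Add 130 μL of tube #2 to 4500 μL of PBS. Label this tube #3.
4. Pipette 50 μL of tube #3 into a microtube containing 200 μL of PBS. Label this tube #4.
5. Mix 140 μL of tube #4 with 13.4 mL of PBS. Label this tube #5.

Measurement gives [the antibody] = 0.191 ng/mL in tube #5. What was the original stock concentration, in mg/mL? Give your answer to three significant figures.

Step 1: 70 μL + 2 mL = 2070 μL total → factor 2070/70 = 29.571
Step 2: 450 μL + 8.8 mL = 9250 μL total → factor 9250/450 = 20.556
Step 3: 130 μL + 4500 μL = 4630 μL total → factor 4630/130 = 35.615
Step 4: 50 μL + 200 μL = 250 μL total → factor 250/50 = 5
Step 5: 140 μL + 13.4 mL = 13540 μL total → factor 13540/140 = 96.714
Overall dilution factor = 29.571 × 20.556 × 35.615 × 5 × 96.714 = 1.0469 × 10^7
Stock = 0.191 ng/mL × 1.0469 × 10^7 = 2.000 × 10^6 ng/mL = 2.00 mg/mL

2.00 mg/mL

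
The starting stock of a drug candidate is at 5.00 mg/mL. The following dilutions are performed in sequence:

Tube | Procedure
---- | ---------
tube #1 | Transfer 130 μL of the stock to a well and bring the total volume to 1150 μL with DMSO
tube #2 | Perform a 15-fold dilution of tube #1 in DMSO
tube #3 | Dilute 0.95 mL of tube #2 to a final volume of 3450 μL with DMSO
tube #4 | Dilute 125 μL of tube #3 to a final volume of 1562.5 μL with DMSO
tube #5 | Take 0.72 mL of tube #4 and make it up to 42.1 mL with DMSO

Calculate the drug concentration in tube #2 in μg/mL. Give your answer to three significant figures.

Step 1: 130 μL brought to 1150 μL → factor 1150/130 = 8.8462
Step 2: 15-fold → factor 15
Dilution factor through tube #2 = 8.8462 × 15 = 132.69
[tube #2] = 5.00 mg/mL / 132.69 = 0.03768 mg/mL = 37.7 μg/mL

37.7 μg/mL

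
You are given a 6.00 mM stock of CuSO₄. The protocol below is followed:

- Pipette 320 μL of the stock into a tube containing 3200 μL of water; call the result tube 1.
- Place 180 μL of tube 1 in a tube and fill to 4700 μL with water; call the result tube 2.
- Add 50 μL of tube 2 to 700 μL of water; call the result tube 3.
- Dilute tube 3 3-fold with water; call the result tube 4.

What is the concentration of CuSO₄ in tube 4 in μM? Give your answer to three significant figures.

Step 1: 320 μL + 3200 μL = 3520 μL total → factor 3520/320 = 11
Step 2: 180 μL brought to 4700 μL → factor 4700/180 = 26.111
Step 3: 50 μL + 700 μL = 750 μL total → factor 750/50 = 15
Step 4: 3-fold → factor 3
Overall dilution factor = 11 × 26.111 × 15 × 3 = 12925
Final = 6.00 mM / 12925 = 0.0004642 mM = 0.464 μM

0.464 μM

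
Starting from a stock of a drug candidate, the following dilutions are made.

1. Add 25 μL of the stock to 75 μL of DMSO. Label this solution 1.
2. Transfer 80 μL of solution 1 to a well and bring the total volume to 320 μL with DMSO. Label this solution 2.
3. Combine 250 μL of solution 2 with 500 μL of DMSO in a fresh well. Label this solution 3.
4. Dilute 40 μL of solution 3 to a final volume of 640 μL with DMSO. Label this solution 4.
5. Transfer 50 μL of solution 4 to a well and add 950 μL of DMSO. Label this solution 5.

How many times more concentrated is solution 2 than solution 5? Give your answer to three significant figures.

Step 1: 25 μL + 75 μL = 100 μL total → factor 100/25 = 4
Step 2: 80 μL brought to 320 μL → factor 320/80 = 4
Step 3: 250 μL + 500 μL = 750 μL total → factor 750/250 = 3
Step 4: 40 μL brought to 640 μL → factor 640/40 = 16
Step 5: 50 μL + 950 μL = 1000 μL total → factor 1000/50 = 20
Dilution factor to solution 2 = 16; to solution 5 = 15360
[solution 2]/[solution 5] = (factor to solution 5)/(factor to solution 2) = 15360/16 = 960

960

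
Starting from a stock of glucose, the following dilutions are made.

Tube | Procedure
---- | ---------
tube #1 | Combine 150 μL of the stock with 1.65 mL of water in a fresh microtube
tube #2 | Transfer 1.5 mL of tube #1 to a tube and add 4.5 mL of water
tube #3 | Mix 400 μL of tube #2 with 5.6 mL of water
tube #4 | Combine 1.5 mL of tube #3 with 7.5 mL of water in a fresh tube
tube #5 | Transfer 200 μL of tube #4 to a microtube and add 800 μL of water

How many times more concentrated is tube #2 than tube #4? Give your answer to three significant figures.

Step 1: 150 μL + 1.65 mL = 1800 μL total → factor 1800/150 = 12
Step 2: 1.5 mL + 4.5 mL = 6 mL total → factor 6/1.5 = 4
Step 3: 400 μL + 5.6 mL = 6000 μL total → factor 6000/400 = 15
Step 4: 1.5 mL + 7.5 mL = 9 mL total → factor 9/1.5 = 6
Dilution factor to tube #2 = 48; to tube #4 = 4320
[tube #2]/[tube #4] = (factor to tube #4)/(factor to tube #2) = 4320/48 = 90.0

90.0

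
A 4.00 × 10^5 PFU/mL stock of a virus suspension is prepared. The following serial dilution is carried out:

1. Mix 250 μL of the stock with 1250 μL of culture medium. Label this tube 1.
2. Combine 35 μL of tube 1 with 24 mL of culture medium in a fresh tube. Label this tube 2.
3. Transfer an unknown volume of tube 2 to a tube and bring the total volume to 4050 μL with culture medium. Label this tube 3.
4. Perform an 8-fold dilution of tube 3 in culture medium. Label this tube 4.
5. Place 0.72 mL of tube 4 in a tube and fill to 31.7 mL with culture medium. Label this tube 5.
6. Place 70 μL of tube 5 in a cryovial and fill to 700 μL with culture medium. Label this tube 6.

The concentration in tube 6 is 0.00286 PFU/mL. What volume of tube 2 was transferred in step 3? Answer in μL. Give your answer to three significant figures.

Step 1: 250 μL + 1250 μL = 1500 μL total → factor 1500/250 = 6
Step 2: 35 μL + 24 mL = 24035 μL total → factor 24035/35 = 686.71
Step 3: v brought to 4050 μL → factor = 4050 μL/v
Step 4: 8-fold → factor 8
Step 5: 0.72 mL brought to 31.7 mL → factor 31.7/0.72 = 44.028
Step 6: 70 μL brought to 700 μL → factor 700/70 = 10
Product of known-step factors = 1.4513 × 10^7
Overall factor = 4.00 × 10^5 PFU/mL / (0.00286 PFU/mL) = 1.3986 × 10^8
Step-3 factor = 1.3986 × 10^8 / 1.4513 × 10^7 = 9.6372
v = 4050 μL / 9.6372 = 420 μL

420 μL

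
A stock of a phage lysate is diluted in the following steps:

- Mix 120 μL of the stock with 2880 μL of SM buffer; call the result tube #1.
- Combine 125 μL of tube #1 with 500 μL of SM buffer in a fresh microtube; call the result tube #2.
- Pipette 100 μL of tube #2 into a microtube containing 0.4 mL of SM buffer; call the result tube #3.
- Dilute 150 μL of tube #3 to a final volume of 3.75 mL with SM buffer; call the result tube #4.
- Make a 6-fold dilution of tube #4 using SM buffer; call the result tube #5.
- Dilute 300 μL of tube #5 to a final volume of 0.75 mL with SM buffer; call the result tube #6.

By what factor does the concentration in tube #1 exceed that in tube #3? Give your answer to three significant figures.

25.0

Step 1: 120 μL + 2880 μL = 3000 μL total → factor 3000/120 = 25
Step 2: 125 μL + 500 μL = 625 μL total → factor 625/125 = 5
Step 3: 100 μL + 0.4 mL = 500 μL total → factor 500/100 = 5
Dilution factor to tube #1 = 25; to tube #3 = 625
[tube #1]/[tube #3] = (factor to tube #3)/(factor to tube #1) = 625/25 = 25.0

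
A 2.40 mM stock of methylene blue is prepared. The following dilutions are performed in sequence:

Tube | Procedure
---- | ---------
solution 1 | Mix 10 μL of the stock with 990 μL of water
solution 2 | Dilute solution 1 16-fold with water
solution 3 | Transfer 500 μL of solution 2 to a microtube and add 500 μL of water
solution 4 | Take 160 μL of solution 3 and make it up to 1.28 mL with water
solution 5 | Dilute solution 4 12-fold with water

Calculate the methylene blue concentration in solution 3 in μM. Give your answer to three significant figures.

Step 1: 10 μL + 990 μL = 1000 μL total → factor 1000/10 = 100
Step 2: 16-fold → factor 16
Step 3: 500 μL + 500 μL = 1000 μL total → factor 1000/500 = 2
Dilution factor through solution 3 = 100 × 16 × 2 = 3200
[solution 3] = 2.40 mM / 3200 = 0.0007500 mM = 0.750 μM

0.750 μM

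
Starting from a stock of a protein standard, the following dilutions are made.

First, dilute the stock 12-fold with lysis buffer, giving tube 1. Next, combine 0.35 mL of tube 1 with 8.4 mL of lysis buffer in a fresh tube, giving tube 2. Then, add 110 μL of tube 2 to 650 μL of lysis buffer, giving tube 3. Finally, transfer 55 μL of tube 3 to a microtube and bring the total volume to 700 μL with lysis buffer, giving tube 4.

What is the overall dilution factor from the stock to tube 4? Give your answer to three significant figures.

2.64 × 10^4

Step 1: 12-fold → factor 12
Step 2: 0.35 mL + 8.4 mL = 8.75 mL total → factor 8.75/0.35 = 25
Step 3: 110 μL + 650 μL = 760 μL total → factor 760/110 = 6.9091
Step 4: 55 μL brought to 700 μL → factor 700/55 = 12.727
Overall dilution factor = 12 × 25 × 6.9091 × 12.727 = 26380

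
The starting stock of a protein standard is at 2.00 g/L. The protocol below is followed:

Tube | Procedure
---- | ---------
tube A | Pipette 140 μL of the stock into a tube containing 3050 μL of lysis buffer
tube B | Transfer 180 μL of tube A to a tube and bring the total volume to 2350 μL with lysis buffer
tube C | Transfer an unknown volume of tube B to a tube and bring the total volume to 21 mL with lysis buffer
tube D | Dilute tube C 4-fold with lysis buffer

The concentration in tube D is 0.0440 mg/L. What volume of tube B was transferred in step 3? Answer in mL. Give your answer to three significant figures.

0.550 mL

Step 1: 140 μL + 3050 μL = 3190 μL total → factor 3190/140 = 22.786
Step 2: 180 μL brought to 2350 μL → factor 2350/180 = 13.056
Step 3: v brought to 21 mL → factor = 21 mL/v
Step 4: 4-fold → factor 4
Product of known-step factors = 1189.9
Overall factor = 2.00 g/L / (0.0440 mg/L) = 45455
Step-3 factor = 45455 / 1189.9 = 38.2
v = 21 mL / 38.2 = 0.550 mL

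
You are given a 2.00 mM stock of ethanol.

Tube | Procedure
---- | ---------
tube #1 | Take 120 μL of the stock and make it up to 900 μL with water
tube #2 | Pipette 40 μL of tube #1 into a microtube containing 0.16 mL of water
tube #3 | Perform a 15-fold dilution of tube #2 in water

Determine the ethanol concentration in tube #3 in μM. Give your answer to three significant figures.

3.56 μM

Step 1: 120 μL brought to 900 μL → factor 900/120 = 7.5
Step 2: 40 μL + 0.16 mL = 200 μL total → factor 200/40 = 5
Step 3: 15-fold → factor 15
Overall dilution factor = 7.5 × 5 × 15 = 562.5
Final = 2.00 mM / 562.5 = 0.003556 mM = 3.56 μM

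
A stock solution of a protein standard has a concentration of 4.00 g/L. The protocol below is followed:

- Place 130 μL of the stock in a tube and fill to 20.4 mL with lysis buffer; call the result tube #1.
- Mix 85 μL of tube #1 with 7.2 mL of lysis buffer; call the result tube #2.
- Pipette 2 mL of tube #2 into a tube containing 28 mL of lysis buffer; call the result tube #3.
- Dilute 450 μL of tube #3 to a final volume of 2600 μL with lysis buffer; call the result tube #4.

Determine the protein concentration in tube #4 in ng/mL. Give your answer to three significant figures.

Step 1: 130 μL brought to 20.4 mL → factor 20400/130 = 156.92
Step 2: 85 μL + 7.2 mL = 7285 μL total → factor 7285/85 = 85.706
Step 3: 2 mL + 28 mL = 30 mL total → factor 30/2 = 15
Step 4: 450 μL brought to 2600 μL → factor 2600/450 = 5.7778
Overall dilution factor = 156.92 × 85.706 × 15 × 5.7778 = 1.1656 × 10^6
Final = 4.00 g/L / 1.1656 × 10^6 = 3.432 × 10^-6 g/L = 3.43 ng/mL

3.43 ng/mL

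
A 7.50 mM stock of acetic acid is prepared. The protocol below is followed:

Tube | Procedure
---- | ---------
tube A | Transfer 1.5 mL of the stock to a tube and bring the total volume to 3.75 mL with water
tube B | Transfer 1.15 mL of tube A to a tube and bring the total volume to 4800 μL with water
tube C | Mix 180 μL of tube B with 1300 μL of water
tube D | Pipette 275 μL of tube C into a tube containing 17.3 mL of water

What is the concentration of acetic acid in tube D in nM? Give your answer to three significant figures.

Step 1: 1.5 mL brought to 3.75 mL → factor 3.75/1.5 = 2.5
Step 2: 1.15 mL brought to 4800 μL → factor 4.8/1.15 = 4.1739
Step 3: 180 μL + 1300 μL = 1480 μL total → factor 1480/180 = 8.2222
Step 4: 275 μL + 17.3 mL = 17575 μL total → factor 17575/275 = 63.909
Overall dilution factor = 2.5 × 4.1739 × 8.2222 × 63.909 = 5483.2
Final = 7.50 mM / 5483.2 = 0.001368 mM = 1.37 × 10^3 nM

1.37 × 10^3 nM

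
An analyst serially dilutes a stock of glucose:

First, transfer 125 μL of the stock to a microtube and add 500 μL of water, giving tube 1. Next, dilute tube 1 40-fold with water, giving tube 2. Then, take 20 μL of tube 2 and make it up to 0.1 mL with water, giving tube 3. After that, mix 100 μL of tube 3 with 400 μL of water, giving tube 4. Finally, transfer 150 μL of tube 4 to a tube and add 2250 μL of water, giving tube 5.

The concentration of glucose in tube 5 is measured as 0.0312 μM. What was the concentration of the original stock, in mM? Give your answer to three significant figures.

Step 1: 125 μL + 500 μL = 625 μL total → factor 625/125 = 5
Step 2: 40-fold → factor 40
Step 3: 20 μL brought to 0.1 mL → factor 100/20 = 5
Step 4: 100 μL + 400 μL = 500 μL total → factor 500/100 = 5
Step 5: 150 μL + 2250 μL = 2400 μL total → factor 2400/150 = 16
Overall dilution factor = 5 × 40 × 5 × 5 × 16 = 80000
Stock = 0.0312 μM × 80000 = 2496 μM = 2.50 mM

2.50 mM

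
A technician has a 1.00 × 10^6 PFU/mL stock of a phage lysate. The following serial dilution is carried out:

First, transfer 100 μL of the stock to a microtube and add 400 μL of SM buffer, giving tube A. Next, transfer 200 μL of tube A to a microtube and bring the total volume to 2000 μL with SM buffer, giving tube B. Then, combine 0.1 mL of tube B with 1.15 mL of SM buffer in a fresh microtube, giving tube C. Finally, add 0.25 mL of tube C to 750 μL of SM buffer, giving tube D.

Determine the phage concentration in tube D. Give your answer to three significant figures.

Step 1: 100 μL + 400 μL = 500 μL total → factor 500/100 = 5
Step 2: 200 μL brought to 2000 μL → factor 2000/200 = 10
Step 3: 0.1 mL + 1.15 mL = 1.25 mL total → factor 1.25/0.1 = 12.5
Step 4: 0.25 mL + 750 μL = 1 mL total → factor 1/0.25 = 4
Overall dilution factor = 5 × 10 × 12.5 × 4 = 2500
Final = 1.00 × 10^6 PFU/mL / 2500 = 400 PFU/mL

400 PFU/mL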